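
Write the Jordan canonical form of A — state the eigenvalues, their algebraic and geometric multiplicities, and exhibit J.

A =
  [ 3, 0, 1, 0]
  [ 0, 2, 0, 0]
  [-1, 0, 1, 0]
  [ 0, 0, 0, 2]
J_2(2) ⊕ J_1(2) ⊕ J_1(2)

The characteristic polynomial is
  det(x·I − A) = x^4 - 8*x^3 + 24*x^2 - 32*x + 16 = (x - 2)^4

Eigenvalues and multiplicities (the geometric multiplicity of λ is n − rank(A − λI), which equals the number of Jordan blocks for λ):
  λ = 2: algebraic multiplicity = 4, geometric multiplicity = 3

Determining the block sizes for each eigenvalue:
  λ = 2: 3 blocks summing to 4 forces exactly one block of size 2 and the rest size 1 → block sizes [2, 1, 1]

Assembling the blocks gives a Jordan form
J =
  [2, 1, 0, 0]
  [0, 2, 0, 0]
  [0, 0, 2, 0]
  [0, 0, 0, 2]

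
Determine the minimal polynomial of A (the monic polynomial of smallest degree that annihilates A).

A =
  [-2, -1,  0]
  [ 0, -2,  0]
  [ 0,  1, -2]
x^2 + 4*x + 4

The characteristic polynomial is χ_A(x) = (x + 2)^3, so the eigenvalues are known. The minimal polynomial is
  m_A(x) = Π_λ (x − λ)^{k_λ}
where k_λ is the size of the *largest* Jordan block for λ (equivalently, the smallest k with (A − λI)^k v = 0 for every generalised eigenvector v of λ).

  λ = -2: largest Jordan block has size 2, contributing (x + 2)^2

So m_A(x) = (x + 2)^2 = x^2 + 4*x + 4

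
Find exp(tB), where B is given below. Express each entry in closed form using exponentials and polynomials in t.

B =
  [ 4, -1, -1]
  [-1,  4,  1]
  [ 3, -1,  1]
e^{tB} =
  [-t^2*exp(3*t)/2 + t*exp(3*t) + exp(3*t), -t^2*exp(3*t)/2 - t*exp(3*t), -t*exp(3*t)]
  [t^2*exp(3*t)/2 - t*exp(3*t), t^2*exp(3*t)/2 + t*exp(3*t) + exp(3*t), t*exp(3*t)]
  [-t^2*exp(3*t) + 3*t*exp(3*t), -t^2*exp(3*t) - t*exp(3*t), -2*t*exp(3*t) + exp(3*t)]

Strategy: write B = P · J · P⁻¹ where J is a Jordan canonical form, so e^{tB} = P · e^{tJ} · P⁻¹, and e^{tJ} can be computed block-by-block.

B has Jordan form
J =
  [3, 1, 0]
  [0, 3, 1]
  [0, 0, 3]
(up to reordering of blocks).

Per-block formulas:
  For a 3×3 Jordan block J_3(3): exp(t · J_3(3)) = e^(3t)·(I + t·N + (t^2/2)·N^2), where N is the 3×3 nilpotent shift.

After assembling e^{tJ} and conjugating by P, we get:

e^{tB} =
  [-t^2*exp(3*t)/2 + t*exp(3*t) + exp(3*t), -t^2*exp(3*t)/2 - t*exp(3*t), -t*exp(3*t)]
  [t^2*exp(3*t)/2 - t*exp(3*t), t^2*exp(3*t)/2 + t*exp(3*t) + exp(3*t), t*exp(3*t)]
  [-t^2*exp(3*t) + 3*t*exp(3*t), -t^2*exp(3*t) - t*exp(3*t), -2*t*exp(3*t) + exp(3*t)]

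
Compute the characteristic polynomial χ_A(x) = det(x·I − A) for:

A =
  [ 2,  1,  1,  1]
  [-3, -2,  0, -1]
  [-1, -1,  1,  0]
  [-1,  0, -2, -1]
x^4

Expanding det(x·I − A) (e.g. by cofactor expansion or by noting that A is similar to its Jordan form J, which has the same characteristic polynomial as A) gives
  χ_A(x) = x^4
which factors as x^4. The eigenvalues (with algebraic multiplicities) are λ = 0 with multiplicity 4.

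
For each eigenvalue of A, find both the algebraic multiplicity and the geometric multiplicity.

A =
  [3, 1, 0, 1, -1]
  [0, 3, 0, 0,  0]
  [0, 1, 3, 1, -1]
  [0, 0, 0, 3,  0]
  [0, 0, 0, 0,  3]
λ = 3: alg = 5, geom = 4

Step 1 — factor the characteristic polynomial to read off the algebraic multiplicities:
  χ_A(x) = (x - 3)^5

Step 2 — compute geometric multiplicities via the rank-nullity identity g(λ) = n − rank(A − λI):
  rank(A − (3)·I) = 1, so dim ker(A − (3)·I) = n − 1 = 4

Summary:
  λ = 3: algebraic multiplicity = 5, geometric multiplicity = 4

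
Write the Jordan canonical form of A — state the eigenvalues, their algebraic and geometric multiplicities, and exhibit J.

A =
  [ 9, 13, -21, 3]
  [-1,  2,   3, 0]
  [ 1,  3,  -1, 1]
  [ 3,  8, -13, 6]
J_2(4) ⊕ J_2(4)

The characteristic polynomial is
  det(x·I − A) = x^4 - 16*x^3 + 96*x^2 - 256*x + 256 = (x - 4)^4

Eigenvalues and multiplicities (the geometric multiplicity of λ is n − rank(A − λI), which equals the number of Jordan blocks for λ):
  λ = 4: algebraic multiplicity = 4, geometric multiplicity = 2

Determining the block sizes for each eigenvalue:
  λ = 4: with am = 4 and gm = 2, the partition is not yet determined (e.g. several partitions of 4 into 2 parts exist). Let N = A − (4)·I. Computing rank(N^1) = 2, rank(N^2) = 0; the number of blocks of size ≥ j is rank(N^{j−1}) − rank(N^j), giving [2, 2]. So we have 2 block(s) of size 2 → block sizes [2, 2]

Assembling the blocks gives a Jordan form
J =
  [4, 1, 0, 0]
  [0, 4, 0, 0]
  [0, 0, 4, 1]
  [0, 0, 0, 4]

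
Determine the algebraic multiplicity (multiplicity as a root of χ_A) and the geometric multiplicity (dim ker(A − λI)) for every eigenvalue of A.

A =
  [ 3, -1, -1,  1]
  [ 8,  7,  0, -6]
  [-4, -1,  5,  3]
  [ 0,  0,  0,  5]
λ = 5: alg = 4, geom = 2

Step 1 — factor the characteristic polynomial to read off the algebraic multiplicities:
  χ_A(x) = (x - 5)^4

Step 2 — compute geometric multiplicities via the rank-nullity identity g(λ) = n − rank(A − λI):
  rank(A − (5)·I) = 2, so dim ker(A − (5)·I) = n − 2 = 2

Summary:
  λ = 5: algebraic multiplicity = 4, geometric multiplicity = 2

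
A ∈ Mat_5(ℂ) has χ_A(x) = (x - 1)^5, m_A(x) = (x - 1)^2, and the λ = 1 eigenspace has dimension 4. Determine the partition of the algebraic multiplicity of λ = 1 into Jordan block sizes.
Block sizes for λ = 1: [2, 1, 1, 1]

Step 1 — from the characteristic polynomial, algebraic multiplicity of λ = 1 is 5. From dim ker(A − (1)·I) = 4, there are exactly 4 Jordan blocks for λ = 1.
Step 2 — from the minimal polynomial, the factor (x − 1)^2 tells us the largest block for λ = 1 has size 2.
Step 3 — with total size 5, 4 blocks, and largest block 2, the block sizes (in nonincreasing order) are [2, 1, 1, 1].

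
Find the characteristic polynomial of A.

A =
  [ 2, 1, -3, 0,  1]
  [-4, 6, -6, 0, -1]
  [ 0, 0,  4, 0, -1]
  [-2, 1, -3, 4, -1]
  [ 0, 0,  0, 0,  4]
x^5 - 20*x^4 + 160*x^3 - 640*x^2 + 1280*x - 1024

Expanding det(x·I − A) (e.g. by cofactor expansion or by noting that A is similar to its Jordan form J, which has the same characteristic polynomial as A) gives
  χ_A(x) = x^5 - 20*x^4 + 160*x^3 - 640*x^2 + 1280*x - 1024
which factors as (x - 4)^5. The eigenvalues (with algebraic multiplicities) are λ = 4 with multiplicity 5.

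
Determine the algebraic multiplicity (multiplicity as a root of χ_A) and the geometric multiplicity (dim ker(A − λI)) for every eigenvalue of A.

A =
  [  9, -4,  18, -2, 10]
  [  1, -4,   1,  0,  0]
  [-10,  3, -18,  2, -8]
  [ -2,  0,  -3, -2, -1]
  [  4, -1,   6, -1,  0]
λ = -3: alg = 5, geom = 2

Step 1 — factor the characteristic polynomial to read off the algebraic multiplicities:
  χ_A(x) = (x + 3)^5

Step 2 — compute geometric multiplicities via the rank-nullity identity g(λ) = n − rank(A − λI):
  rank(A − (-3)·I) = 3, so dim ker(A − (-3)·I) = n − 3 = 2

Summary:
  λ = -3: algebraic multiplicity = 5, geometric multiplicity = 2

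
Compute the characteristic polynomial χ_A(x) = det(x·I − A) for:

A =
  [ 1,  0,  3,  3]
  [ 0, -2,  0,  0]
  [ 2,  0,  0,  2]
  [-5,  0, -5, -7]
x^4 + 8*x^3 + 24*x^2 + 32*x + 16

Expanding det(x·I − A) (e.g. by cofactor expansion or by noting that A is similar to its Jordan form J, which has the same characteristic polynomial as A) gives
  χ_A(x) = x^4 + 8*x^3 + 24*x^2 + 32*x + 16
which factors as (x + 2)^4. The eigenvalues (with algebraic multiplicities) are λ = -2 with multiplicity 4.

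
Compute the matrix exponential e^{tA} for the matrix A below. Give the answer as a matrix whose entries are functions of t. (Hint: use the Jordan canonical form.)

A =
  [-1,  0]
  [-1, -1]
e^{tA} =
  [exp(-t), 0]
  [-t*exp(-t), exp(-t)]

Strategy: write A = P · J · P⁻¹ where J is a Jordan canonical form, so e^{tA} = P · e^{tJ} · P⁻¹, and e^{tJ} can be computed block-by-block.

A has Jordan form
J =
  [-1,  1]
  [ 0, -1]
(up to reordering of blocks).

Per-block formulas:
  For a 2×2 Jordan block J_2(-1): exp(t · J_2(-1)) = e^(-1t)·(I + t·N), where N is the 2×2 nilpotent shift.

After assembling e^{tJ} and conjugating by P, we get:

e^{tA} =
  [exp(-t), 0]
  [-t*exp(-t), exp(-t)]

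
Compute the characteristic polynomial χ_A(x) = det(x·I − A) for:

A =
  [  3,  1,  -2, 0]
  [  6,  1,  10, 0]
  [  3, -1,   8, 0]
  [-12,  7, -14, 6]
x^4 - 18*x^3 + 117*x^2 - 324*x + 324

Expanding det(x·I − A) (e.g. by cofactor expansion or by noting that A is similar to its Jordan form J, which has the same characteristic polynomial as A) gives
  χ_A(x) = x^4 - 18*x^3 + 117*x^2 - 324*x + 324
which factors as (x - 6)^2*(x - 3)^2. The eigenvalues (with algebraic multiplicities) are λ = 3 with multiplicity 2, λ = 6 with multiplicity 2.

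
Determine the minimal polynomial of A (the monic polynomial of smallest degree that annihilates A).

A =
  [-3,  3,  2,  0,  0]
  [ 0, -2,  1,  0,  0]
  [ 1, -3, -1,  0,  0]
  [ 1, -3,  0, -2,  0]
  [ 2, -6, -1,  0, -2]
x^3 + 6*x^2 + 12*x + 8

The characteristic polynomial is χ_A(x) = (x + 2)^5, so the eigenvalues are known. The minimal polynomial is
  m_A(x) = Π_λ (x − λ)^{k_λ}
where k_λ is the size of the *largest* Jordan block for λ (equivalently, the smallest k with (A − λI)^k v = 0 for every generalised eigenvector v of λ).

  λ = -2: largest Jordan block has size 3, contributing (x + 2)^3

So m_A(x) = (x + 2)^3 = x^3 + 6*x^2 + 12*x + 8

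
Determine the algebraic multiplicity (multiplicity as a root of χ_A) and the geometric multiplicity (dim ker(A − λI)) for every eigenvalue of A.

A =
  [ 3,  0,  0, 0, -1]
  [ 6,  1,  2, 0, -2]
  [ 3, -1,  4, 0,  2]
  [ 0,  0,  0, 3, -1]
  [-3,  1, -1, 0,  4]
λ = 3: alg = 5, geom = 3

Step 1 — factor the characteristic polynomial to read off the algebraic multiplicities:
  χ_A(x) = (x - 3)^5

Step 2 — compute geometric multiplicities via the rank-nullity identity g(λ) = n − rank(A − λI):
  rank(A − (3)·I) = 2, so dim ker(A − (3)·I) = n − 2 = 3

Summary:
  λ = 3: algebraic multiplicity = 5, geometric multiplicity = 3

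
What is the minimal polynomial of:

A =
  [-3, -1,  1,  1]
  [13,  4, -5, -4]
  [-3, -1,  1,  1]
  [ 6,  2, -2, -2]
x^3

The characteristic polynomial is χ_A(x) = x^4, so the eigenvalues are known. The minimal polynomial is
  m_A(x) = Π_λ (x − λ)^{k_λ}
where k_λ is the size of the *largest* Jordan block for λ (equivalently, the smallest k with (A − λI)^k v = 0 for every generalised eigenvector v of λ).

  λ = 0: largest Jordan block has size 3, contributing (x − 0)^3

So m_A(x) = x^3 = x^3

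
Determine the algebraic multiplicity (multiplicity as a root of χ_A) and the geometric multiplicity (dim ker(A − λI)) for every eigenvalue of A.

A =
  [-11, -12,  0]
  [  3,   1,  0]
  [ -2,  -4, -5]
λ = -5: alg = 3, geom = 2

Step 1 — factor the characteristic polynomial to read off the algebraic multiplicities:
  χ_A(x) = (x + 5)^3

Step 2 — compute geometric multiplicities via the rank-nullity identity g(λ) = n − rank(A − λI):
  rank(A − (-5)·I) = 1, so dim ker(A − (-5)·I) = n − 1 = 2

Summary:
  λ = -5: algebraic multiplicity = 3, geometric multiplicity = 2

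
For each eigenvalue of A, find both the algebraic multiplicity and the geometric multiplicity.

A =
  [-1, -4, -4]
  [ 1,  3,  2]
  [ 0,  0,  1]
λ = 1: alg = 3, geom = 2

Step 1 — factor the characteristic polynomial to read off the algebraic multiplicities:
  χ_A(x) = (x - 1)^3

Step 2 — compute geometric multiplicities via the rank-nullity identity g(λ) = n − rank(A − λI):
  rank(A − (1)·I) = 1, so dim ker(A − (1)·I) = n − 1 = 2

Summary:
  λ = 1: algebraic multiplicity = 3, geometric multiplicity = 2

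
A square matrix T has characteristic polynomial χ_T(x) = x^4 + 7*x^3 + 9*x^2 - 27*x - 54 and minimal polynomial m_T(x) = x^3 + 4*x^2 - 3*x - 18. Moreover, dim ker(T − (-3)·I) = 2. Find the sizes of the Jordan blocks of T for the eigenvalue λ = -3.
Block sizes for λ = -3: [2, 1]

Step 1 — from the characteristic polynomial, algebraic multiplicity of λ = -3 is 3. From dim ker(T − (-3)·I) = 2, there are exactly 2 Jordan blocks for λ = -3.
Step 2 — from the minimal polynomial, the factor (x + 3)^2 tells us the largest block for λ = -3 has size 2.
Step 3 — with total size 3, 2 blocks, and largest block 2, the block sizes (in nonincreasing order) are [2, 1].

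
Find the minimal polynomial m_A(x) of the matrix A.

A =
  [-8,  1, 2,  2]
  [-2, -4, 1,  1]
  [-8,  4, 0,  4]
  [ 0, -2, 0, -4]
x^3 + 12*x^2 + 48*x + 64

The characteristic polynomial is χ_A(x) = (x + 4)^4, so the eigenvalues are known. The minimal polynomial is
  m_A(x) = Π_λ (x − λ)^{k_λ}
where k_λ is the size of the *largest* Jordan block for λ (equivalently, the smallest k with (A − λI)^k v = 0 for every generalised eigenvector v of λ).

  λ = -4: largest Jordan block has size 3, contributing (x + 4)^3

So m_A(x) = (x + 4)^3 = x^3 + 12*x^2 + 48*x + 64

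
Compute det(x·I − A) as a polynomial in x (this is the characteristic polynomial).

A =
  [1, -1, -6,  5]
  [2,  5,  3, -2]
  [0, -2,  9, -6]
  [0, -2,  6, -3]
x^4 - 12*x^3 + 54*x^2 - 108*x + 81

Expanding det(x·I − A) (e.g. by cofactor expansion or by noting that A is similar to its Jordan form J, which has the same characteristic polynomial as A) gives
  χ_A(x) = x^4 - 12*x^3 + 54*x^2 - 108*x + 81
which factors as (x - 3)^4. The eigenvalues (with algebraic multiplicities) are λ = 3 with multiplicity 4.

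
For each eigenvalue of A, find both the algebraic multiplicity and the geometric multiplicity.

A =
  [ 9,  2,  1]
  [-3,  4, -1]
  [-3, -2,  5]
λ = 6: alg = 3, geom = 2

Step 1 — factor the characteristic polynomial to read off the algebraic multiplicities:
  χ_A(x) = (x - 6)^3

Step 2 — compute geometric multiplicities via the rank-nullity identity g(λ) = n − rank(A − λI):
  rank(A − (6)·I) = 1, so dim ker(A − (6)·I) = n − 1 = 2

Summary:
  λ = 6: algebraic multiplicity = 3, geometric multiplicity = 2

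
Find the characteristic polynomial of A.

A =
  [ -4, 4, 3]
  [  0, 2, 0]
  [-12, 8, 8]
x^3 - 6*x^2 + 12*x - 8

Expanding det(x·I − A) (e.g. by cofactor expansion or by noting that A is similar to its Jordan form J, which has the same characteristic polynomial as A) gives
  χ_A(x) = x^3 - 6*x^2 + 12*x - 8
which factors as (x - 2)^3. The eigenvalues (with algebraic multiplicities) are λ = 2 with multiplicity 3.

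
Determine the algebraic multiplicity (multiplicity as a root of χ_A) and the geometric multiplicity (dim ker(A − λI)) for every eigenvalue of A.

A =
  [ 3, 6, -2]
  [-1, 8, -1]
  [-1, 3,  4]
λ = 5: alg = 3, geom = 2

Step 1 — factor the characteristic polynomial to read off the algebraic multiplicities:
  χ_A(x) = (x - 5)^3

Step 2 — compute geometric multiplicities via the rank-nullity identity g(λ) = n − rank(A − λI):
  rank(A − (5)·I) = 1, so dim ker(A − (5)·I) = n − 1 = 2

Summary:
  λ = 5: algebraic multiplicity = 3, geometric multiplicity = 2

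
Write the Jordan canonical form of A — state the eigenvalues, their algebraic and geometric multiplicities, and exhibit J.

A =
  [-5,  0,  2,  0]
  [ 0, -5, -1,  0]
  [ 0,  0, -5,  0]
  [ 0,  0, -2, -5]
J_2(-5) ⊕ J_1(-5) ⊕ J_1(-5)

The characteristic polynomial is
  det(x·I − A) = x^4 + 20*x^3 + 150*x^2 + 500*x + 625 = (x + 5)^4

Eigenvalues and multiplicities (the geometric multiplicity of λ is n − rank(A − λI), which equals the number of Jordan blocks for λ):
  λ = -5: algebraic multiplicity = 4, geometric multiplicity = 3

Determining the block sizes for each eigenvalue:
  λ = -5: 3 blocks summing to 4 forces exactly one block of size 2 and the rest size 1 → block sizes [2, 1, 1]

Assembling the blocks gives a Jordan form
J =
  [-5,  1,  0,  0]
  [ 0, -5,  0,  0]
  [ 0,  0, -5,  0]
  [ 0,  0,  0, -5]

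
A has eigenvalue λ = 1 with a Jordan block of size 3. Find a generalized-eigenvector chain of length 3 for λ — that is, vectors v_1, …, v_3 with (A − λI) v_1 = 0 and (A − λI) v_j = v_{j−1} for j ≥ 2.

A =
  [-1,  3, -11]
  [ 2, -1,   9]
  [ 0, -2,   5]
A Jordan chain for λ = 1 of length 3:
v_1 = (10, -8, -4)ᵀ
v_2 = (-2, 2, 0)ᵀ
v_3 = (1, 0, 0)ᵀ

Let N = A − (1)·I. We want v_3 with N^3 v_3 = 0 but N^2 v_3 ≠ 0; then v_{j-1} := N · v_j for j = 3, …, 2.

Pick v_3 = (1, 0, 0)ᵀ.
Then v_2 = N · v_3 = (-2, 2, 0)ᵀ.
Then v_1 = N · v_2 = (10, -8, -4)ᵀ.

Sanity check: (A − (1)·I) v_1 = (0, 0, 0)ᵀ = 0. ✓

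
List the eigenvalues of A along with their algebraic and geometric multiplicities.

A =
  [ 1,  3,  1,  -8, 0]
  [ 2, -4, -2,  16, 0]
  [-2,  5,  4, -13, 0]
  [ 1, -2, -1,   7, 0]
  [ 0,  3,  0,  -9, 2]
λ = 2: alg = 5, geom = 3

Step 1 — factor the characteristic polynomial to read off the algebraic multiplicities:
  χ_A(x) = (x - 2)^5

Step 2 — compute geometric multiplicities via the rank-nullity identity g(λ) = n − rank(A − λI):
  rank(A − (2)·I) = 2, so dim ker(A − (2)·I) = n − 2 = 3

Summary:
  λ = 2: algebraic multiplicity = 5, geometric multiplicity = 3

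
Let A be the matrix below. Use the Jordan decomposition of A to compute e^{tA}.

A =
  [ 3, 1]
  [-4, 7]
e^{tA} =
  [-2*t*exp(5*t) + exp(5*t), t*exp(5*t)]
  [-4*t*exp(5*t), 2*t*exp(5*t) + exp(5*t)]

Strategy: write A = P · J · P⁻¹ where J is a Jordan canonical form, so e^{tA} = P · e^{tJ} · P⁻¹, and e^{tJ} can be computed block-by-block.

A has Jordan form
J =
  [5, 1]
  [0, 5]
(up to reordering of blocks).

Per-block formulas:
  For a 2×2 Jordan block J_2(5): exp(t · J_2(5)) = e^(5t)·(I + t·N), where N is the 2×2 nilpotent shift.

After assembling e^{tJ} and conjugating by P, we get:

e^{tA} =
  [-2*t*exp(5*t) + exp(5*t), t*exp(5*t)]
  [-4*t*exp(5*t), 2*t*exp(5*t) + exp(5*t)]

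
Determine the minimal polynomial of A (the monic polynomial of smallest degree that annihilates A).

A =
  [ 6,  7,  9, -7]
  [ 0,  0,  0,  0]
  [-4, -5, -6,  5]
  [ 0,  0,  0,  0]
x^3

The characteristic polynomial is χ_A(x) = x^4, so the eigenvalues are known. The minimal polynomial is
  m_A(x) = Π_λ (x − λ)^{k_λ}
where k_λ is the size of the *largest* Jordan block for λ (equivalently, the smallest k with (A − λI)^k v = 0 for every generalised eigenvector v of λ).

  λ = 0: largest Jordan block has size 3, contributing (x − 0)^3

So m_A(x) = x^3 = x^3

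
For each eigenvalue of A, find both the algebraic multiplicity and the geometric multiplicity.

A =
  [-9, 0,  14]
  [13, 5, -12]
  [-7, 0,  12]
λ = -2: alg = 1, geom = 1; λ = 5: alg = 2, geom = 1

Step 1 — factor the characteristic polynomial to read off the algebraic multiplicities:
  χ_A(x) = (x - 5)^2*(x + 2)

Step 2 — compute geometric multiplicities via the rank-nullity identity g(λ) = n − rank(A − λI):
  rank(A − (-2)·I) = 2, so dim ker(A − (-2)·I) = n − 2 = 1
  rank(A − (5)·I) = 2, so dim ker(A − (5)·I) = n − 2 = 1

Summary:
  λ = -2: algebraic multiplicity = 1, geometric multiplicity = 1
  λ = 5: algebraic multiplicity = 2, geometric multiplicity = 1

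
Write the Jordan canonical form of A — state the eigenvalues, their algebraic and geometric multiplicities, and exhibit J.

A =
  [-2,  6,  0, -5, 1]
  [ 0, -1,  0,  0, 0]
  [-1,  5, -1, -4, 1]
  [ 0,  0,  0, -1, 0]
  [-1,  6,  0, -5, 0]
J_2(-1) ⊕ J_2(-1) ⊕ J_1(-1)

The characteristic polynomial is
  det(x·I − A) = x^5 + 5*x^4 + 10*x^3 + 10*x^2 + 5*x + 1 = (x + 1)^5

Eigenvalues and multiplicities (the geometric multiplicity of λ is n − rank(A − λI), which equals the number of Jordan blocks for λ):
  λ = -1: algebraic multiplicity = 5, geometric multiplicity = 3

Determining the block sizes for each eigenvalue:
  λ = -1: with am = 5 and gm = 3, the partition is not yet determined (e.g. several partitions of 5 into 3 parts exist). Let N = A − (-1)·I. Computing rank(N^1) = 2, rank(N^2) = 0; the number of blocks of size ≥ j is rank(N^{j−1}) − rank(N^j), giving [3, 2]. So we have 2 block(s) of size 2, 1 block(s) of size 1 → block sizes [2, 2, 1]

Assembling the blocks gives a Jordan form
J =
  [-1,  1,  0,  0,  0]
  [ 0, -1,  0,  0,  0]
  [ 0,  0, -1,  1,  0]
  [ 0,  0,  0, -1,  0]
  [ 0,  0,  0,  0, -1]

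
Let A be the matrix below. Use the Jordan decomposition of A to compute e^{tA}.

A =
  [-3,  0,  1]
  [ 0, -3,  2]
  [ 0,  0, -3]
e^{tA} =
  [exp(-3*t), 0, t*exp(-3*t)]
  [0, exp(-3*t), 2*t*exp(-3*t)]
  [0, 0, exp(-3*t)]

Strategy: write A = P · J · P⁻¹ where J is a Jordan canonical form, so e^{tA} = P · e^{tJ} · P⁻¹, and e^{tJ} can be computed block-by-block.

A has Jordan form
J =
  [-3,  1,  0]
  [ 0, -3,  0]
  [ 0,  0, -3]
(up to reordering of blocks).

Per-block formulas:
  For a 2×2 Jordan block J_2(-3): exp(t · J_2(-3)) = e^(-3t)·(I + t·N), where N is the 2×2 nilpotent shift.
  For a 1×1 block at λ = -3: exp(t · [-3]) = [e^(-3t)].

After assembling e^{tJ} and conjugating by P, we get:

e^{tA} =
  [exp(-3*t), 0, t*exp(-3*t)]
  [0, exp(-3*t), 2*t*exp(-3*t)]
  [0, 0, exp(-3*t)]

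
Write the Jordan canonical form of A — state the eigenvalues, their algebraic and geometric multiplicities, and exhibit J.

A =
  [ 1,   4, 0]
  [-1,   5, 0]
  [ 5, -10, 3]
J_2(3) ⊕ J_1(3)

The characteristic polynomial is
  det(x·I − A) = x^3 - 9*x^2 + 27*x - 27 = (x - 3)^3

Eigenvalues and multiplicities (the geometric multiplicity of λ is n − rank(A − λI), which equals the number of Jordan blocks for λ):
  λ = 3: algebraic multiplicity = 3, geometric multiplicity = 2

Determining the block sizes for each eigenvalue:
  λ = 3: 2 blocks summing to 3 forces exactly one block of size 2 and the rest size 1 → block sizes [2, 1]

Assembling the blocks gives a Jordan form
J =
  [3, 1, 0]
  [0, 3, 0]
  [0, 0, 3]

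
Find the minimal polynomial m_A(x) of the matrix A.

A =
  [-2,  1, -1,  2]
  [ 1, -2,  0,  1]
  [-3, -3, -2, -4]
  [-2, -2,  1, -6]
x^3 + 9*x^2 + 27*x + 27

The characteristic polynomial is χ_A(x) = (x + 3)^4, so the eigenvalues are known. The minimal polynomial is
  m_A(x) = Π_λ (x − λ)^{k_λ}
where k_λ is the size of the *largest* Jordan block for λ (equivalently, the smallest k with (A − λI)^k v = 0 for every generalised eigenvector v of λ).

  λ = -3: largest Jordan block has size 3, contributing (x + 3)^3

So m_A(x) = (x + 3)^3 = x^3 + 9*x^2 + 27*x + 27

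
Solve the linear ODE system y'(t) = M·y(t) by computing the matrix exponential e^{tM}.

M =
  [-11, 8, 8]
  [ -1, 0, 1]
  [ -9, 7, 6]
e^{tM} =
  [-4*exp(-t) + 5*exp(-3*t), 4*exp(-t) - 4*exp(-3*t), 4*exp(-t) - 4*exp(-3*t)]
  [-t*exp(-t), t*exp(-t) + exp(-t), t*exp(-t)]
  [t*exp(-t) - 5*exp(-t) + 5*exp(-3*t), -t*exp(-t) + 4*exp(-t) - 4*exp(-3*t), -t*exp(-t) + 5*exp(-t) - 4*exp(-3*t)]

Strategy: write M = P · J · P⁻¹ where J is a Jordan canonical form, so e^{tM} = P · e^{tJ} · P⁻¹, and e^{tJ} can be computed block-by-block.

M has Jordan form
J =
  [-3,  0,  0]
  [ 0, -1,  1]
  [ 0,  0, -1]
(up to reordering of blocks).

Per-block formulas:
  For a 1×1 block at λ = -3: exp(t · [-3]) = [e^(-3t)].
  For a 2×2 Jordan block J_2(-1): exp(t · J_2(-1)) = e^(-1t)·(I + t·N), where N is the 2×2 nilpotent shift.

After assembling e^{tJ} and conjugating by P, we get:

e^{tM} =
  [-4*exp(-t) + 5*exp(-3*t), 4*exp(-t) - 4*exp(-3*t), 4*exp(-t) - 4*exp(-3*t)]
  [-t*exp(-t), t*exp(-t) + exp(-t), t*exp(-t)]
  [t*exp(-t) - 5*exp(-t) + 5*exp(-3*t), -t*exp(-t) + 4*exp(-t) - 4*exp(-3*t), -t*exp(-t) + 5*exp(-t) - 4*exp(-3*t)]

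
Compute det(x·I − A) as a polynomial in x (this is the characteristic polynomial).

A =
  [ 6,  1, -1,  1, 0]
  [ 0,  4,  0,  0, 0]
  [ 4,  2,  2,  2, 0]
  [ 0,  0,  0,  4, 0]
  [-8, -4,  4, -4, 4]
x^5 - 20*x^4 + 160*x^3 - 640*x^2 + 1280*x - 1024

Expanding det(x·I − A) (e.g. by cofactor expansion or by noting that A is similar to its Jordan form J, which has the same characteristic polynomial as A) gives
  χ_A(x) = x^5 - 20*x^4 + 160*x^3 - 640*x^2 + 1280*x - 1024
which factors as (x - 4)^5. The eigenvalues (with algebraic multiplicities) are λ = 4 with multiplicity 5.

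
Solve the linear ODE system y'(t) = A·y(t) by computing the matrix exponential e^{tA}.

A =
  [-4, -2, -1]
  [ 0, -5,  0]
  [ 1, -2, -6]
e^{tA} =
  [t*exp(-5*t) + exp(-5*t), -2*t*exp(-5*t), -t*exp(-5*t)]
  [0, exp(-5*t), 0]
  [t*exp(-5*t), -2*t*exp(-5*t), -t*exp(-5*t) + exp(-5*t)]

Strategy: write A = P · J · P⁻¹ where J is a Jordan canonical form, so e^{tA} = P · e^{tJ} · P⁻¹, and e^{tJ} can be computed block-by-block.

A has Jordan form
J =
  [-5,  1,  0]
  [ 0, -5,  0]
  [ 0,  0, -5]
(up to reordering of blocks).

Per-block formulas:
  For a 2×2 Jordan block J_2(-5): exp(t · J_2(-5)) = e^(-5t)·(I + t·N), where N is the 2×2 nilpotent shift.
  For a 1×1 block at λ = -5: exp(t · [-5]) = [e^(-5t)].

After assembling e^{tJ} and conjugating by P, we get:

e^{tA} =
  [t*exp(-5*t) + exp(-5*t), -2*t*exp(-5*t), -t*exp(-5*t)]
  [0, exp(-5*t), 0]
  [t*exp(-5*t), -2*t*exp(-5*t), -t*exp(-5*t) + exp(-5*t)]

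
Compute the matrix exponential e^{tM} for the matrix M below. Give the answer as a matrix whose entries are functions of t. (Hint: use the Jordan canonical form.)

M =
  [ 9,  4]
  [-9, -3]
e^{tM} =
  [6*t*exp(3*t) + exp(3*t), 4*t*exp(3*t)]
  [-9*t*exp(3*t), -6*t*exp(3*t) + exp(3*t)]

Strategy: write M = P · J · P⁻¹ where J is a Jordan canonical form, so e^{tM} = P · e^{tJ} · P⁻¹, and e^{tJ} can be computed block-by-block.

M has Jordan form
J =
  [3, 1]
  [0, 3]
(up to reordering of blocks).

Per-block formulas:
  For a 2×2 Jordan block J_2(3): exp(t · J_2(3)) = e^(3t)·(I + t·N), where N is the 2×2 nilpotent shift.

After assembling e^{tJ} and conjugating by P, we get:

e^{tM} =
  [6*t*exp(3*t) + exp(3*t), 4*t*exp(3*t)]
  [-9*t*exp(3*t), -6*t*exp(3*t) + exp(3*t)]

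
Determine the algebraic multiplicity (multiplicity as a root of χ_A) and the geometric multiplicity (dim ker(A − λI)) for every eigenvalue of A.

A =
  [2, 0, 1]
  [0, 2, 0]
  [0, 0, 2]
λ = 2: alg = 3, geom = 2

Step 1 — factor the characteristic polynomial to read off the algebraic multiplicities:
  χ_A(x) = (x - 2)^3

Step 2 — compute geometric multiplicities via the rank-nullity identity g(λ) = n − rank(A − λI):
  rank(A − (2)·I) = 1, so dim ker(A − (2)·I) = n − 1 = 2

Summary:
  λ = 2: algebraic multiplicity = 3, geometric multiplicity = 2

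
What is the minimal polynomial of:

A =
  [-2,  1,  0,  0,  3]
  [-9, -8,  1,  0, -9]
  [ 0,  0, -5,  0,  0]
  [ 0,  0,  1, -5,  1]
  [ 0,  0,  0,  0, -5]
x^3 + 15*x^2 + 75*x + 125

The characteristic polynomial is χ_A(x) = (x + 5)^5, so the eigenvalues are known. The minimal polynomial is
  m_A(x) = Π_λ (x − λ)^{k_λ}
where k_λ is the size of the *largest* Jordan block for λ (equivalently, the smallest k with (A − λI)^k v = 0 for every generalised eigenvector v of λ).

  λ = -5: largest Jordan block has size 3, contributing (x + 5)^3

So m_A(x) = (x + 5)^3 = x^3 + 15*x^2 + 75*x + 125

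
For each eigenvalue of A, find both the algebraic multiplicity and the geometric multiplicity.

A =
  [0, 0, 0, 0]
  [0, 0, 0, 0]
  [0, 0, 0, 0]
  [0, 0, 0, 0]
λ = 0: alg = 4, geom = 4

Step 1 — factor the characteristic polynomial to read off the algebraic multiplicities:
  χ_A(x) = x^4

Step 2 — compute geometric multiplicities via the rank-nullity identity g(λ) = n − rank(A − λI):
  rank(A − (0)·I) = 0, so dim ker(A − (0)·I) = n − 0 = 4

Summary:
  λ = 0: algebraic multiplicity = 4, geometric multiplicity = 4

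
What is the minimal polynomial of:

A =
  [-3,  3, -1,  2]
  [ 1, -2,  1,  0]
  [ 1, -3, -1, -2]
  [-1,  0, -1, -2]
x^3 + 6*x^2 + 12*x + 8

The characteristic polynomial is χ_A(x) = (x + 2)^4, so the eigenvalues are known. The minimal polynomial is
  m_A(x) = Π_λ (x − λ)^{k_λ}
where k_λ is the size of the *largest* Jordan block for λ (equivalently, the smallest k with (A − λI)^k v = 0 for every generalised eigenvector v of λ).

  λ = -2: largest Jordan block has size 3, contributing (x + 2)^3

So m_A(x) = (x + 2)^3 = x^3 + 6*x^2 + 12*x + 8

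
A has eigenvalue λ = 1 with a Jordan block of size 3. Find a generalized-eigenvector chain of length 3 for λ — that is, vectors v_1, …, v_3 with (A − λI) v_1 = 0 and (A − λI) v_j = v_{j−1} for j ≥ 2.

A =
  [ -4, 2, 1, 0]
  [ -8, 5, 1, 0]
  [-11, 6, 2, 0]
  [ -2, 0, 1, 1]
A Jordan chain for λ = 1 of length 3:
v_1 = (-2, -3, -4, -1)ᵀ
v_2 = (-5, -8, -11, -2)ᵀ
v_3 = (1, 0, 0, 0)ᵀ

Let N = A − (1)·I. We want v_3 with N^3 v_3 = 0 but N^2 v_3 ≠ 0; then v_{j-1} := N · v_j for j = 3, …, 2.

Pick v_3 = (1, 0, 0, 0)ᵀ.
Then v_2 = N · v_3 = (-5, -8, -11, -2)ᵀ.
Then v_1 = N · v_2 = (-2, -3, -4, -1)ᵀ.

Sanity check: (A − (1)·I) v_1 = (0, 0, 0, 0)ᵀ = 0. ✓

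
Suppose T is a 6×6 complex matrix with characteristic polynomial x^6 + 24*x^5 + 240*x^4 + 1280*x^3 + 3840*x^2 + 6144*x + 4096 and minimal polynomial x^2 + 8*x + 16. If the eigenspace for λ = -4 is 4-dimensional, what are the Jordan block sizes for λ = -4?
Block sizes for λ = -4: [2, 2, 1, 1]

Step 1 — from the characteristic polynomial, algebraic multiplicity of λ = -4 is 6. From dim ker(T − (-4)·I) = 4, there are exactly 4 Jordan blocks for λ = -4.
Step 2 — from the minimal polynomial, the factor (x + 4)^2 tells us the largest block for λ = -4 has size 2.
Step 3 — with total size 6, 4 blocks, and largest block 2, the block sizes (in nonincreasing order) are [2, 2, 1, 1].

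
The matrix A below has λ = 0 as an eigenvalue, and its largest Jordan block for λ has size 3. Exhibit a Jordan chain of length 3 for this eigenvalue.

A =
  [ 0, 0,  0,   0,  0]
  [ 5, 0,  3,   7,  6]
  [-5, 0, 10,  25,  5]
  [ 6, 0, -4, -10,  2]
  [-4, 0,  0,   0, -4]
A Jordan chain for λ = 0 of length 3:
v_1 = (0, 2, 0, 0, 0)ᵀ
v_2 = (0, 3, 10, -4, 0)ᵀ
v_3 = (0, 0, 1, 0, 0)ᵀ

Let N = A − (0)·I. We want v_3 with N^3 v_3 = 0 but N^2 v_3 ≠ 0; then v_{j-1} := N · v_j for j = 3, …, 2.

Pick v_3 = (0, 0, 1, 0, 0)ᵀ.
Then v_2 = N · v_3 = (0, 3, 10, -4, 0)ᵀ.
Then v_1 = N · v_2 = (0, 2, 0, 0, 0)ᵀ.

Sanity check: (A − (0)·I) v_1 = (0, 0, 0, 0, 0)ᵀ = 0. ✓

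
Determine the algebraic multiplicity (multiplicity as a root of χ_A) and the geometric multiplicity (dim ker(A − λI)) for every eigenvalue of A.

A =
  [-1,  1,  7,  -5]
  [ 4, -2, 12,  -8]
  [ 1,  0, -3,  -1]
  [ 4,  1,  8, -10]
λ = -4: alg = 4, geom = 2

Step 1 — factor the characteristic polynomial to read off the algebraic multiplicities:
  χ_A(x) = (x + 4)^4

Step 2 — compute geometric multiplicities via the rank-nullity identity g(λ) = n − rank(A − λI):
  rank(A − (-4)·I) = 2, so dim ker(A − (-4)·I) = n − 2 = 2

Summary:
  λ = -4: algebraic multiplicity = 4, geometric multiplicity = 2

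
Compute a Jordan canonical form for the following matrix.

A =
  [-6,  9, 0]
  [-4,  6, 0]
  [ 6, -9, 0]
J_2(0) ⊕ J_1(0)

The characteristic polynomial is
  det(x·I − A) = x^3

Eigenvalues and multiplicities (the geometric multiplicity of λ is n − rank(A − λI), which equals the number of Jordan blocks for λ):
  λ = 0: algebraic multiplicity = 3, geometric multiplicity = 2

Determining the block sizes for each eigenvalue:
  λ = 0: 2 blocks summing to 3 forces exactly one block of size 2 and the rest size 1 → block sizes [2, 1]

Assembling the blocks gives a Jordan form
J =
  [0, 1, 0]
  [0, 0, 0]
  [0, 0, 0]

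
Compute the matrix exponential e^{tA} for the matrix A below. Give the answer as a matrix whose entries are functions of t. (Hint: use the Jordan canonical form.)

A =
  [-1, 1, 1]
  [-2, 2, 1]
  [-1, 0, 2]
e^{tA} =
  [t^2*exp(t)/2 - 2*t*exp(t) + exp(t), -t^2*exp(t)/2 + t*exp(t), t*exp(t)]
  [t^2*exp(t)/2 - 2*t*exp(t), -t^2*exp(t)/2 + t*exp(t) + exp(t), t*exp(t)]
  [t^2*exp(t)/2 - t*exp(t), -t^2*exp(t)/2, t*exp(t) + exp(t)]

Strategy: write A = P · J · P⁻¹ where J is a Jordan canonical form, so e^{tA} = P · e^{tJ} · P⁻¹, and e^{tJ} can be computed block-by-block.

A has Jordan form
J =
  [1, 1, 0]
  [0, 1, 1]
  [0, 0, 1]
(up to reordering of blocks).

Per-block formulas:
  For a 3×3 Jordan block J_3(1): exp(t · J_3(1)) = e^(1t)·(I + t·N + (t^2/2)·N^2), where N is the 3×3 nilpotent shift.

After assembling e^{tJ} and conjugating by P, we get:

e^{tA} =
  [t^2*exp(t)/2 - 2*t*exp(t) + exp(t), -t^2*exp(t)/2 + t*exp(t), t*exp(t)]
  [t^2*exp(t)/2 - 2*t*exp(t), -t^2*exp(t)/2 + t*exp(t) + exp(t), t*exp(t)]
  [t^2*exp(t)/2 - t*exp(t), -t^2*exp(t)/2, t*exp(t) + exp(t)]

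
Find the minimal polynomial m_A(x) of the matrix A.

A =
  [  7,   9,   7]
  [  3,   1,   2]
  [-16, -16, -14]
x^3 + 6*x^2 + 12*x + 8

The characteristic polynomial is χ_A(x) = (x + 2)^3, so the eigenvalues are known. The minimal polynomial is
  m_A(x) = Π_λ (x − λ)^{k_λ}
where k_λ is the size of the *largest* Jordan block for λ (equivalently, the smallest k with (A − λI)^k v = 0 for every generalised eigenvector v of λ).

  λ = -2: largest Jordan block has size 3, contributing (x + 2)^3

So m_A(x) = (x + 2)^3 = x^3 + 6*x^2 + 12*x + 8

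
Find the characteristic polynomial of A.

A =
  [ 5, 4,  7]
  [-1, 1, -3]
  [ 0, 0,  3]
x^3 - 9*x^2 + 27*x - 27

Expanding det(x·I − A) (e.g. by cofactor expansion or by noting that A is similar to its Jordan form J, which has the same characteristic polynomial as A) gives
  χ_A(x) = x^3 - 9*x^2 + 27*x - 27
which factors as (x - 3)^3. The eigenvalues (with algebraic multiplicities) are λ = 3 with multiplicity 3.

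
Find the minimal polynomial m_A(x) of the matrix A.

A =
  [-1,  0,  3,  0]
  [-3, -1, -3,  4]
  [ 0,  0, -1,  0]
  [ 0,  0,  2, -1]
x^3 + 3*x^2 + 3*x + 1

The characteristic polynomial is χ_A(x) = (x + 1)^4, so the eigenvalues are known. The minimal polynomial is
  m_A(x) = Π_λ (x − λ)^{k_λ}
where k_λ is the size of the *largest* Jordan block for λ (equivalently, the smallest k with (A − λI)^k v = 0 for every generalised eigenvector v of λ).

  λ = -1: largest Jordan block has size 3, contributing (x + 1)^3

So m_A(x) = (x + 1)^3 = x^3 + 3*x^2 + 3*x + 1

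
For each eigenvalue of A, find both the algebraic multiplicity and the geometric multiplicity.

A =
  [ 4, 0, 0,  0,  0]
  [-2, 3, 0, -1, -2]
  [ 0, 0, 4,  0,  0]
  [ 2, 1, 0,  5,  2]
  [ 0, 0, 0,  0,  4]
λ = 4: alg = 5, geom = 4

Step 1 — factor the characteristic polynomial to read off the algebraic multiplicities:
  χ_A(x) = (x - 4)^5

Step 2 — compute geometric multiplicities via the rank-nullity identity g(λ) = n − rank(A − λI):
  rank(A − (4)·I) = 1, so dim ker(A − (4)·I) = n − 1 = 4

Summary:
  λ = 4: algebraic multiplicity = 5, geometric multiplicity = 4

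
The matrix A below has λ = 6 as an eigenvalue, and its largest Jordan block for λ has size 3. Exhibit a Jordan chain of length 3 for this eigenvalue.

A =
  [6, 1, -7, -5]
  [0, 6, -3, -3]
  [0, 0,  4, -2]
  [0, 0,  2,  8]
A Jordan chain for λ = 6 of length 3:
v_1 = (1, 0, 0, 0)ᵀ
v_2 = (-7, -3, -2, 2)ᵀ
v_3 = (0, 0, 1, 0)ᵀ

Let N = A − (6)·I. We want v_3 with N^3 v_3 = 0 but N^2 v_3 ≠ 0; then v_{j-1} := N · v_j for j = 3, …, 2.

Pick v_3 = (0, 0, 1, 0)ᵀ.
Then v_2 = N · v_3 = (-7, -3, -2, 2)ᵀ.
Then v_1 = N · v_2 = (1, 0, 0, 0)ᵀ.

Sanity check: (A − (6)·I) v_1 = (0, 0, 0, 0)ᵀ = 0. ✓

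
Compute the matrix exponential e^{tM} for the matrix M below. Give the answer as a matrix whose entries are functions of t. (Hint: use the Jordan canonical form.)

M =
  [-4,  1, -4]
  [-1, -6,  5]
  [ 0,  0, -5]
e^{tM} =
  [t*exp(-5*t) + exp(-5*t), t*exp(-5*t), t^2*exp(-5*t)/2 - 4*t*exp(-5*t)]
  [-t*exp(-5*t), -t*exp(-5*t) + exp(-5*t), -t^2*exp(-5*t)/2 + 5*t*exp(-5*t)]
  [0, 0, exp(-5*t)]

Strategy: write M = P · J · P⁻¹ where J is a Jordan canonical form, so e^{tM} = P · e^{tJ} · P⁻¹, and e^{tJ} can be computed block-by-block.

M has Jordan form
J =
  [-5,  1,  0]
  [ 0, -5,  1]
  [ 0,  0, -5]
(up to reordering of blocks).

Per-block formulas:
  For a 3×3 Jordan block J_3(-5): exp(t · J_3(-5)) = e^(-5t)·(I + t·N + (t^2/2)·N^2), where N is the 3×3 nilpotent shift.

After assembling e^{tJ} and conjugating by P, we get:

e^{tM} =
  [t*exp(-5*t) + exp(-5*t), t*exp(-5*t), t^2*exp(-5*t)/2 - 4*t*exp(-5*t)]
  [-t*exp(-5*t), -t*exp(-5*t) + exp(-5*t), -t^2*exp(-5*t)/2 + 5*t*exp(-5*t)]
  [0, 0, exp(-5*t)]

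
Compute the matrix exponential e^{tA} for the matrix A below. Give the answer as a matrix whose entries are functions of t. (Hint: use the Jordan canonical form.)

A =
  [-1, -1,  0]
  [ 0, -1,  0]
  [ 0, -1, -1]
e^{tA} =
  [exp(-t), -t*exp(-t), 0]
  [0, exp(-t), 0]
  [0, -t*exp(-t), exp(-t)]

Strategy: write A = P · J · P⁻¹ where J is a Jordan canonical form, so e^{tA} = P · e^{tJ} · P⁻¹, and e^{tJ} can be computed block-by-block.

A has Jordan form
J =
  [-1,  1,  0]
  [ 0, -1,  0]
  [ 0,  0, -1]
(up to reordering of blocks).

Per-block formulas:
  For a 1×1 block at λ = -1: exp(t · [-1]) = [e^(-1t)].
  For a 2×2 Jordan block J_2(-1): exp(t · J_2(-1)) = e^(-1t)·(I + t·N), where N is the 2×2 nilpotent shift.

After assembling e^{tJ} and conjugating by P, we get:

e^{tA} =
  [exp(-t), -t*exp(-t), 0]
  [0, exp(-t), 0]
  [0, -t*exp(-t), exp(-t)]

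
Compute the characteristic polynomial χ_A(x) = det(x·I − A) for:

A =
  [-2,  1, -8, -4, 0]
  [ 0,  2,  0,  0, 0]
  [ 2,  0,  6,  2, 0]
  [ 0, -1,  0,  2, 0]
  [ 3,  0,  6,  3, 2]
x^5 - 10*x^4 + 40*x^3 - 80*x^2 + 80*x - 32

Expanding det(x·I − A) (e.g. by cofactor expansion or by noting that A is similar to its Jordan form J, which has the same characteristic polynomial as A) gives
  χ_A(x) = x^5 - 10*x^4 + 40*x^3 - 80*x^2 + 80*x - 32
which factors as (x - 2)^5. The eigenvalues (with algebraic multiplicities) are λ = 2 with multiplicity 5.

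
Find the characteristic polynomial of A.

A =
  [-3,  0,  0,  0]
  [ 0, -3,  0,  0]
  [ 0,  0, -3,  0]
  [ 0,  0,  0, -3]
x^4 + 12*x^3 + 54*x^2 + 108*x + 81

Expanding det(x·I − A) (e.g. by cofactor expansion or by noting that A is similar to its Jordan form J, which has the same characteristic polynomial as A) gives
  χ_A(x) = x^4 + 12*x^3 + 54*x^2 + 108*x + 81
which factors as (x + 3)^4. The eigenvalues (with algebraic multiplicities) are λ = -3 with multiplicity 4.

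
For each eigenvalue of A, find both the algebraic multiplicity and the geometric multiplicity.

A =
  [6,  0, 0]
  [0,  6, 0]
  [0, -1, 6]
λ = 6: alg = 3, geom = 2

Step 1 — factor the characteristic polynomial to read off the algebraic multiplicities:
  χ_A(x) = (x - 6)^3

Step 2 — compute geometric multiplicities via the rank-nullity identity g(λ) = n − rank(A − λI):
  rank(A − (6)·I) = 1, so dim ker(A − (6)·I) = n − 1 = 2

Summary:
  λ = 6: algebraic multiplicity = 3, geometric multiplicity = 2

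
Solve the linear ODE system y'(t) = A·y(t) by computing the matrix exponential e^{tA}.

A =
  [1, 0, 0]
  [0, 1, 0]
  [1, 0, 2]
e^{tA} =
  [exp(t), 0, 0]
  [0, exp(t), 0]
  [exp(2*t) - exp(t), 0, exp(2*t)]

Strategy: write A = P · J · P⁻¹ where J is a Jordan canonical form, so e^{tA} = P · e^{tJ} · P⁻¹, and e^{tJ} can be computed block-by-block.

A has Jordan form
J =
  [1, 0, 0]
  [0, 1, 0]
  [0, 0, 2]
(up to reordering of blocks).

Per-block formulas:
  For a 1×1 block at λ = 2: exp(t · [2]) = [e^(2t)].
  For a 1×1 block at λ = 1: exp(t · [1]) = [e^(1t)].

After assembling e^{tJ} and conjugating by P, we get:

e^{tA} =
  [exp(t), 0, 0]
  [0, exp(t), 0]
  [exp(2*t) - exp(t), 0, exp(2*t)]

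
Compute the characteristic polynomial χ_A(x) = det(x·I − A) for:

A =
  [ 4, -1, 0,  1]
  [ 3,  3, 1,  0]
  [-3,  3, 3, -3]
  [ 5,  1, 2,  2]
x^4 - 12*x^3 + 54*x^2 - 108*x + 81

Expanding det(x·I − A) (e.g. by cofactor expansion or by noting that A is similar to its Jordan form J, which has the same characteristic polynomial as A) gives
  χ_A(x) = x^4 - 12*x^3 + 54*x^2 - 108*x + 81
which factors as (x - 3)^4. The eigenvalues (with algebraic multiplicities) are λ = 3 with multiplicity 4.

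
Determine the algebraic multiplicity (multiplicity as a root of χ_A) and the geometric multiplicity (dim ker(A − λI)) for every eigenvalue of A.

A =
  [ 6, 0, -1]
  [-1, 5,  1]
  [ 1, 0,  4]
λ = 5: alg = 3, geom = 2

Step 1 — factor the characteristic polynomial to read off the algebraic multiplicities:
  χ_A(x) = (x - 5)^3

Step 2 — compute geometric multiplicities via the rank-nullity identity g(λ) = n − rank(A − λI):
  rank(A − (5)·I) = 1, so dim ker(A − (5)·I) = n − 1 = 2

Summary:
  λ = 5: algebraic multiplicity = 3, geometric multiplicity = 2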